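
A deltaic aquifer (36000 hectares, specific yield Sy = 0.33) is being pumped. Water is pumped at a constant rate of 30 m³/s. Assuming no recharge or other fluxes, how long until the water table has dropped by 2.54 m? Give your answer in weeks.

A = 36000 hectares = 3.6 × 10^8 m²
ΔV = Sy × A × Δh = 0.33 × 3.6 × 10^8 × 2.54 = 3.018 × 10^8 m³
Q = 30 m³/s = 2.592 × 10^6 m³/d
t = ΔV / Q = 3.018 × 10^8 m³ / 2.592 × 10^6 m³/d = 116.4 d
t = 116.4 d ≈ 16.63 weeks

t ≈ 16.6 weeks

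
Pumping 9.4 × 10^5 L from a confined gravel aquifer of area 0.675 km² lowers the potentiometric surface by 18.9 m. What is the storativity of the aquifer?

S ≈ 7.4 × 10^-5

A = 0.675 km² = 6.75 × 10^5 m²
ΔV = 9.4 × 10^5 L = 940 m³
S = ΔV / (A × Δh) = 940 m³ / (6.75 × 10^5 m² × 18.9 m) = 7.368 × 10^-5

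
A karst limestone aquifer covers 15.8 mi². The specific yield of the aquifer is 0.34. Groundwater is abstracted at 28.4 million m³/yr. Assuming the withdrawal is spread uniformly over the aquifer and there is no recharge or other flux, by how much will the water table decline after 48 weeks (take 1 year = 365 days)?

A = 15.8 mi² = 4.092 × 10^7 m²
Q = 28.4 million m³/yr = 77810 m³/d
t = 48 weeks = 336 d
ΔV = Q × t = 77810 m³/d × 336 d = 2.614 × 10^7 m³
Δh = ΔV / (Sy × A) = 2.614 × 10^7 / (0.34 × 4.092 × 10^7) = 1.879 m

Δh ≈ 1.88 m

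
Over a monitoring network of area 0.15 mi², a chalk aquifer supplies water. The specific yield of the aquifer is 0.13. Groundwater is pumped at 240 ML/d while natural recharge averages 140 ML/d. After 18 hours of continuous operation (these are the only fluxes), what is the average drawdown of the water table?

A = 0.15 mi² = 3.885 × 10^5 m²
Net abstraction = 240 − 140 = 100 ML/d
Q_net = 100 ML/d = 1 × 10^5 m³/d
t = 18 hours = 0.75 d
ΔV = Q × t = 1 × 10^5 m³/d × 0.75 d = 75000 m³
Δh = ΔV / (Sy × A) = 75000 / (0.13 × 3.885 × 10^5) = 1.485 m

Δh ≈ 1.49 m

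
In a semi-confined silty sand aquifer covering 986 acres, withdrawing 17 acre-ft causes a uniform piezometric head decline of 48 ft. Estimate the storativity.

S ≈ 3.6 × 10^-4

A = 986 acres = 3.99 × 10^6 m²
Δh = 48 ft = 14.63 m
ΔV = 17 acre-ft = 20970 m³
S = ΔV / (A × Δh) = 20970 m³ / (3.99 × 10^6 m² × 14.63 m) = 3.592 × 10^-4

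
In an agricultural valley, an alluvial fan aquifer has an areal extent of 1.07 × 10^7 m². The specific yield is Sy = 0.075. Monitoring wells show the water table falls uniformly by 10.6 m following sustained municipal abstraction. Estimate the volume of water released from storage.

ΔV ≈ 8.51 × 10^6 m³

ΔV = Sy × A × Δh = 0.075 × 1.07 × 10^7 m² × 10.6 m = 8.507 × 10^6 m³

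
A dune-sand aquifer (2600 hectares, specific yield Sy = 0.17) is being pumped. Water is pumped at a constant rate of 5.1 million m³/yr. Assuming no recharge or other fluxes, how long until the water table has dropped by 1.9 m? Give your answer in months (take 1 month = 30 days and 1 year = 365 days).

t ≈ 20 months

A = 2600 hectares = 2.6 × 10^7 m²
ΔV = Sy × A × Δh = 0.17 × 2.6 × 10^7 × 1.9 = 8.398 × 10^6 m³
Q = 5.1 million m³/yr = 13970 m³/d
t = ΔV / Q = 8.398 × 10^6 m³ / 13970 m³/d = 601 d
t = 601 d ≈ 20.03 months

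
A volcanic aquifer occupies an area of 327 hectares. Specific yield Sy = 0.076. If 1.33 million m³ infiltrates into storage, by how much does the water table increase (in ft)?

Δh ≈ 17.6 ft

A = 327 hectares = 3.27 × 10^6 m²
ΔV = 1.33 million m³ = 1.33 × 10^6 m³
Δh = ΔV / (Sy × A) = 1.33 × 10^6 m³ / (0.076 × 3.27 × 10^6 m²) = 5.352 m
Δh = 5.352 m = 17.56 ft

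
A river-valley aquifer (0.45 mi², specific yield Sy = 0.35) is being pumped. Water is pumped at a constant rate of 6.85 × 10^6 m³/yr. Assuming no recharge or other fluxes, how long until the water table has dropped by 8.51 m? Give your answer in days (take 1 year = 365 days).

A = 0.45 mi² = 1.165 × 10^6 m²
ΔV = Sy × A × Δh = 0.35 × 1.165 × 10^6 × 8.51 = 3.471 × 10^6 m³
Q = 6.85 × 10^6 m³/yr = 18770 m³/d
t = ΔV / Q = 3.471 × 10^6 m³ / 18770 m³/d = 185 d

t ≈ 185 days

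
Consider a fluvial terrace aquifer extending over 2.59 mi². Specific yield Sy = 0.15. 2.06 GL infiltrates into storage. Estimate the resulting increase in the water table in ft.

A = 2.59 mi² = 6.708 × 10^6 m²
ΔV = 2.06 GL = 2.06 × 10^6 m³
Δh = ΔV / (Sy × A) = 2.06 × 10^6 m³ / (0.15 × 6.708 × 10^6 m²) = 2.047 m
Δh = 2.047 m = 6.717 ft

Δh ≈ 6.72 ft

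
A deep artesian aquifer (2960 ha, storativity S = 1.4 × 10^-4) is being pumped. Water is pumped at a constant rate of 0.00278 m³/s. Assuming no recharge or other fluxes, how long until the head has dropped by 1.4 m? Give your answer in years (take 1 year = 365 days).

t ≈ 0.0662 years

A = 2960 ha = 2.96 × 10^7 m²
ΔV = S × A × Δh = 1.4 × 10^-4 × 2.96 × 10^7 × 1.4 = 5802 m³
Q = 0.00278 m³/s = 240.2 m³/d
t = ΔV / Q = 5802 m³ / 240.2 m³/d = 24.15 d
t = 24.15 d ≈ 0.06618 years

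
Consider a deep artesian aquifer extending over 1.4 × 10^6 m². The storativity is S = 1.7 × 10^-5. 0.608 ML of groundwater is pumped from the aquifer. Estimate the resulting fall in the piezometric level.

ΔV = 0.608 ML = 608 m³
Δh = ΔV / (S × A) = 608 m³ / (1.7 × 10^-5 × 1.4 × 10^6 m²) = 25.55 m

Δh ≈ 25.5 m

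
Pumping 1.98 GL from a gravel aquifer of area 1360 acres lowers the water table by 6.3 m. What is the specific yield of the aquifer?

Sy ≈ 0.057

A = 1360 acres = 5.504 × 10^6 m²
ΔV = 1.98 GL = 1.98 × 10^6 m³
Sy = ΔV / (A × Δh) = 1.98 × 10^6 m³ / (5.504 × 10^6 m² × 6.3 m) = 0.0571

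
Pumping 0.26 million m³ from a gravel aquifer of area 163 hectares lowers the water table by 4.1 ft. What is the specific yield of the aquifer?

Sy ≈ 0.13

A = 163 hectares = 1.63 × 10^6 m²
Δh = 4.1 ft = 1.25 m
ΔV = 0.26 million m³ = 2.6 × 10^5 m³
Sy = ΔV / (A × Δh) = 2.6 × 10^5 m³ / (1.63 × 10^6 m² × 1.25 m) = 0.1276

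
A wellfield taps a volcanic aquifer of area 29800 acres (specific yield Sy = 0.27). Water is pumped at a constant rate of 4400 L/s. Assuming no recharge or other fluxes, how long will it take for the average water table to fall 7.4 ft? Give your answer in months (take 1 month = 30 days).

t ≈ 6.44 months

A = 29800 acres = 1.206 × 10^8 m²
Δh = 7.4 ft = 2.256 m
ΔV = Sy × A × Δh = 0.27 × 1.206 × 10^8 × 2.256 = 7.344 × 10^7 m³
Q = 4400 L/s = 3.802 × 10^5 m³/d
t = ΔV / Q = 7.344 × 10^7 m³ / 3.802 × 10^5 m³/d = 193.2 d
t = 193.2 d ≈ 6.44 months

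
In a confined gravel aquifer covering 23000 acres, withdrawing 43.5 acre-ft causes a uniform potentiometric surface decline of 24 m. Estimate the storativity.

S ≈ 2.4 × 10^-5

A = 23000 acres = 9.308 × 10^7 m²
ΔV = 43.5 acre-ft = 53660 m³
S = ΔV / (A × Δh) = 53660 m³ / (9.308 × 10^7 m² × 24 m) = 2.402 × 10^-5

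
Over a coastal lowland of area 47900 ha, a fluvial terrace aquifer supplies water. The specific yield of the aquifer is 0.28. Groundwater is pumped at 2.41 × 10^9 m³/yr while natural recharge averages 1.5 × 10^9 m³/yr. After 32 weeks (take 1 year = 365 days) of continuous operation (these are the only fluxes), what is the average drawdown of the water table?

Δh ≈ 4.16 m

A = 47900 ha = 4.79 × 10^8 m²
Net abstraction = 2.41 × 10^9 − 1.5 × 10^9 = 9.1 × 10^8 m³/yr
Q_net = 9.1 × 10^8 m³/yr = 2.493 × 10^6 m³/d
t = 32 weeks = 224 d
ΔV = Q × t = 2.493 × 10^6 m³/d × 224 d = 5.585 × 10^8 m³
Δh = ΔV / (Sy × A) = 5.585 × 10^8 / (0.28 × 4.79 × 10^8) = 4.164 m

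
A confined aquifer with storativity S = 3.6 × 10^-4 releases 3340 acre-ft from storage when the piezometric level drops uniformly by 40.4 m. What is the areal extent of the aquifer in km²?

ΔV = 3340 acre-ft = 4.12 × 10^6 m³
A = ΔV / (S × Δh) = 4.12 × 10^6 / (3.6 × 10^-4 × 40.4) = 2.833 × 10^8 m²
A = 2.833 × 10^8 m² = 283.3 km²

A ≈ 283 km²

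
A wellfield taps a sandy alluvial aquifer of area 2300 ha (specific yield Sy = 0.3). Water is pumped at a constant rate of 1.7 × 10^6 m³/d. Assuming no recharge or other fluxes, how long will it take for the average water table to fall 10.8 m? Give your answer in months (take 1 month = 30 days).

t ≈ 1.46 months

A = 2300 ha = 2.3 × 10^7 m²
ΔV = Sy × A × Δh = 0.3 × 2.3 × 10^7 × 10.8 = 7.452 × 10^7 m³
t = ΔV / Q = 7.452 × 10^7 m³ / 1.7 × 10^6 m³/d = 43.84 d
t = 43.84 d ≈ 1.461 months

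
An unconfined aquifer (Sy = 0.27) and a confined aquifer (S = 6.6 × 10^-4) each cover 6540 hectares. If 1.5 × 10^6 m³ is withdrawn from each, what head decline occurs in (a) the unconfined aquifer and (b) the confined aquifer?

Δh_u ≈ 0.0849 m; Δh_c ≈ 34.8 m

A = 6540 hectares = 6.54 × 10^7 m²
Unconfined: Δh_u = ΔV/(Sy·A) = 1.5 × 10^6/(0.27 × 6.54 × 10^7) = 0.08495 m
Confined: Δh_c = ΔV/(S·A) = 1.5 × 10^6/(6.6 × 10^-4 × 6.54 × 10^7) = 34.75 m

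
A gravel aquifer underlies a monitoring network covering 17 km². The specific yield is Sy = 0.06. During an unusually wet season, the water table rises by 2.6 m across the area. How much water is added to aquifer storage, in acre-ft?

ΔV ≈ 2150 acre-ft

A = 17 km² = 1.7 × 10^7 m²
ΔV = Sy × A × Δh = 0.06 × 1.7 × 10^7 m² × 2.6 m = 2.652 × 10^6 m³
ΔV = 2.652 × 10^6 m³ = 2150 acre-ft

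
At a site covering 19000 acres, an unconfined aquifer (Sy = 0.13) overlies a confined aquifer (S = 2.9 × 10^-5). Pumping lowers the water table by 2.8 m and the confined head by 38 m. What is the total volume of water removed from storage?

A = 19000 acres = 7.689 × 10^7 m²
Unconfined: ΔV_u = Sy × A × Δh_u = 0.13 × 7.689 × 10^7 × 2.8 = 2.799 × 10^7 m³
Confined: ΔV_c = S × A × Δh_c = 2.9 × 10^-5 × 7.689 × 10^7 × 38 = 84730 m³
Total ΔV = 2.799 × 10^7 + 84730 = 2.807 × 10^7 m³

ΔV ≈ 2.81 × 10^7 m³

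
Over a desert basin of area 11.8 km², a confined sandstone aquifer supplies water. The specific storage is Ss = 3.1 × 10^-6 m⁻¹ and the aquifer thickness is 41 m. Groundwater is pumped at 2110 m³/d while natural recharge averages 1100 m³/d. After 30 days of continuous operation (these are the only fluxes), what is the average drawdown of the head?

S = Ss × b = 3.1 × 10^-6 m⁻¹ × 41 m = 1.271 × 10^-4
A = 11.8 km² = 1.18 × 10^7 m²
Net abstraction = 2110 − 1100 = 1010 m³/d
ΔV = Q × t = 1010 m³/d × 30 d = 30300 m³
Δh = ΔV / (S × A) = 30300 / (1.271 × 10^-4 × 1.18 × 10^7) = 20.2 m

Δh ≈ 20.2 m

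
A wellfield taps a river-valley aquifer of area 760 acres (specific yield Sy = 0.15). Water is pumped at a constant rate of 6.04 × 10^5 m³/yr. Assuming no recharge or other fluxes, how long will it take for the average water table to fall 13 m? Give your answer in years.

A = 760 acres = 3.076 × 10^6 m²
ΔV = Sy × A × Δh = 0.15 × 3.076 × 10^6 × 13 = 5.997 × 10^6 m³
Q = 6.04 × 10^5 m³/yr = 1655 m³/d
t = ΔV / Q = 5.997 × 10^6 m³ / 1655 m³/d = 3624 d
t = 3624 d ≈ 9.93 years

t ≈ 9.93 years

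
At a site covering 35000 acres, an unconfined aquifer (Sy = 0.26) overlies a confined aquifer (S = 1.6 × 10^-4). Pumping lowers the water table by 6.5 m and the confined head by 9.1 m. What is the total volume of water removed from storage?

A = 35000 acres = 1.416 × 10^8 m²
Unconfined: ΔV_u = Sy × A × Δh_u = 0.26 × 1.416 × 10^8 × 6.5 = 2.394 × 10^8 m³
Confined: ΔV_c = S × A × Δh_c = 1.6 × 10^-4 × 1.416 × 10^8 × 9.1 = 2.062 × 10^5 m³
Total ΔV = 2.394 × 10^8 + 2.062 × 10^5 = 2.396 × 10^8 m³

ΔV ≈ 2.4 × 10^8 m³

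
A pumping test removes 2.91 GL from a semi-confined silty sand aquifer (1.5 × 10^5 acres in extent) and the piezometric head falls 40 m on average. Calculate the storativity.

S ≈ 1.2 × 10^-4

A = 1.5 × 10^5 acres = 6.07 × 10^8 m²
ΔV = 2.91 GL = 2.91 × 10^6 m³
S = ΔV / (A × Δh) = 2.91 × 10^6 m³ / (6.07 × 10^8 m² × 40 m) = 1.198 × 10^-4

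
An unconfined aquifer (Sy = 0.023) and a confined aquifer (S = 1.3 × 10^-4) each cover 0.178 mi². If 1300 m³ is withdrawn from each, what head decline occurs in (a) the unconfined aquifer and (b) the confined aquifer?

Δh_u ≈ 0.123 m; Δh_c ≈ 21.7 m

A = 0.178 mi² = 4.61 × 10^5 m²
Unconfined: Δh_u = ΔV/(Sy·A) = 1300/(0.023 × 4.61 × 10^5) = 0.1226 m
Confined: Δh_c = ΔV/(S·A) = 1300/(1.3 × 10^-4 × 4.61 × 10^5) = 21.69 m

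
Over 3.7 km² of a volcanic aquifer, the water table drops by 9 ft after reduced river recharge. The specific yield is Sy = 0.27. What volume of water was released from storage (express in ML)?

A = 3.7 km² = 3.7 × 10^6 m²
Δh = 9 ft = 2.743 m
ΔV = Sy × A × Δh = 0.27 × 3.7 × 10^6 m² × 2.743 m = 2.74 × 10^6 m³
ΔV = 2.74 × 10^6 m³ = 2740 ML

ΔV ≈ 2740 ML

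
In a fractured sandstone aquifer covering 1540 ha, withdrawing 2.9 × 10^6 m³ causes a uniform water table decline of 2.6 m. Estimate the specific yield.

Sy ≈ 0.072

A = 1540 ha = 1.54 × 10^7 m²
Sy = ΔV / (A × Δh) = 2.9 × 10^6 m³ / (1.54 × 10^7 m² × 2.6 m) = 0.07243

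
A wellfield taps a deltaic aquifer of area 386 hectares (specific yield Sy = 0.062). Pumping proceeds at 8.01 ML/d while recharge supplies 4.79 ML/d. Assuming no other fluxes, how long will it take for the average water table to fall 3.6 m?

A = 386 hectares = 3.86 × 10^6 m²
ΔV = Sy × A × Δh = 0.062 × 3.86 × 10^6 × 3.6 = 8.616 × 10^5 m³
Net withdrawal = 8.01 − 4.79 = 3.22 ML/d = 3220 m³/d
t = ΔV / Q = 8.616 × 10^5 m³ / 3220 m³/d = 267.6 d

t ≈ 268 days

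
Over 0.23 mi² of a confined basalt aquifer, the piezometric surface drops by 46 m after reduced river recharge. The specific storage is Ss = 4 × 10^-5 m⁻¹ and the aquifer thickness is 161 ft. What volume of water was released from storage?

b = 161 ft = 49.07 m
S = Ss × b = 4 × 10^-5 m⁻¹ × 49.07 m = 1.963 × 10^-3
A = 0.23 mi² = 5.957 × 10^5 m²
ΔV = S × A × Δh = 0.001963 × 5.957 × 10^5 m² × 46 m = 53790 m³

ΔV ≈ 53800 m³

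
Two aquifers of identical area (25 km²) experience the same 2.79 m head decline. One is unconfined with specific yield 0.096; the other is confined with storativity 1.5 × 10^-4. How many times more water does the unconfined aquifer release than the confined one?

ΔV_u / ΔV_c ≈ 640

A = 25 km² = 2.5 × 10^7 m²
Unconfined: ΔV_u = Sy × A × Δh = 0.096 × 2.5 × 10^7 × 2.79 = 6.696 × 10^6 m³
Confined: ΔV_c = S × A × Δh = 1.5 × 10^-4 × 2.5 × 10^7 × 2.79 = 10460 m³
Ratio = ΔV_u / ΔV_c = Sy / S = 0.096 / 1.5 × 10^-4 = 640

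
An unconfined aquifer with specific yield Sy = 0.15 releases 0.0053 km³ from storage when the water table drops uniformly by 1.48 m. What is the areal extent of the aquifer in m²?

ΔV = 0.0053 km³ = 5.3 × 10^6 m³
A = ΔV / (Sy × Δh) = 5.3 × 10^6 / (0.15 × 1.48) = 2.387 × 10^7 m²

A ≈ 2.39 × 10^7 m²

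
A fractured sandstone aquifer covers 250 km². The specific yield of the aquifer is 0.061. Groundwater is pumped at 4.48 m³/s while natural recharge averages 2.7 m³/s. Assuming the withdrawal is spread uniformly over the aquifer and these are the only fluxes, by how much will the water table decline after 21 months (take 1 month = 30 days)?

Δh ≈ 6.35 m

A = 250 km² = 2.5 × 10^8 m²
Net abstraction = 4.48 − 2.7 = 1.78 m³/s
Q_net = 1.78 m³/s = 1.538 × 10^5 m³/d
t = 21 months = 630 d
ΔV = Q × t = 1.538 × 10^5 m³/d × 630 d = 9.689 × 10^7 m³
Δh = ΔV / (Sy × A) = 9.689 × 10^7 / (0.061 × 2.5 × 10^8) = 6.353 m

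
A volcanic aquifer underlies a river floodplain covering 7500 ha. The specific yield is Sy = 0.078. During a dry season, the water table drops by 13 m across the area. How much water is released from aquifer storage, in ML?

A = 7500 ha = 7.5 × 10^7 m²
ΔV = Sy × A × Δh = 0.078 × 7.5 × 10^7 m² × 13 m = 7.605 × 10^7 m³
ΔV = 7.605 × 10^7 m³ = 76050 ML

ΔV ≈ 76000 ML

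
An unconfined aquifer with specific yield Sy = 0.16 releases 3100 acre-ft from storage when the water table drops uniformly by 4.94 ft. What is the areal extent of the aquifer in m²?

A ≈ 1.59 × 10^7 m²

Δh = 4.94 ft = 1.506 m
ΔV = 3100 acre-ft = 3.824 × 10^6 m³
A = ΔV / (Sy × Δh) = 3.824 × 10^6 / (0.16 × 1.506) = 1.587 × 10^7 m²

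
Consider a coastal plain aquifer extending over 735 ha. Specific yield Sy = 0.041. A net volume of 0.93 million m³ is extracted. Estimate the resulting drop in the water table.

A = 735 ha = 7.35 × 10^6 m²
ΔV = 0.93 million m³ = 9.3 × 10^5 m³
Δh = ΔV / (Sy × A) = 9.3 × 10^5 m³ / (0.041 × 7.35 × 10^6 m²) = 3.086 m

Δh ≈ 3.09 m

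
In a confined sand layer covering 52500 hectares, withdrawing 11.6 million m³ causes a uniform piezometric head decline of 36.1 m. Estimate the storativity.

S ≈ 6.1 × 10^-4

A = 52500 hectares = 5.25 × 10^8 m²
ΔV = 11.6 million m³ = 1.16 × 10^7 m³
S = ΔV / (A × Δh) = 1.16 × 10^7 m³ / (5.25 × 10^8 m² × 36.1 m) = 6.121 × 10^-4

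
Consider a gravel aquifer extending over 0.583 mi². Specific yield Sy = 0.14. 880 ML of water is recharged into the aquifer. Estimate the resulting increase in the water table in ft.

Δh ≈ 13.7 ft

A = 0.583 mi² = 1.51 × 10^6 m²
ΔV = 880 ML = 8.8 × 10^5 m³
Δh = ΔV / (Sy × A) = 8.8 × 10^5 m³ / (0.14 × 1.51 × 10^6 m²) = 4.163 m
Δh = 4.163 m = 13.66 ft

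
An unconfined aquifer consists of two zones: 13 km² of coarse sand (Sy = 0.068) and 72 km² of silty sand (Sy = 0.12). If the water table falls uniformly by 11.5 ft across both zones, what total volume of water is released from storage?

ΔV ≈ 3.34 × 10^7 m³

A₁ = 13 km² = 1.3 × 10^7 m²; A₂ = 72 km² = 7.2 × 10^7 m²
Δh = 11.5 ft = 3.505 m
ΔV₁ = 0.068 × 1.3 × 10^7 × 3.505 = 3.099 × 10^6 m³
ΔV₂ = 0.12 × 7.2 × 10^7 × 3.505 = 3.028 × 10^7 m³
ΔV = ΔV₁ + ΔV₂ = 3.338 × 10^7 m³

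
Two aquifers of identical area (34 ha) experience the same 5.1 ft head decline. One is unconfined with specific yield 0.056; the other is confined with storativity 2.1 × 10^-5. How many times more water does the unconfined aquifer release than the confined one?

ΔV_u / ΔV_c ≈ 2670

A = 34 ha = 3.4 × 10^5 m²
Δh = 5.1 ft = 1.554 m
Unconfined: ΔV_u = Sy × A × Δh = 0.056 × 3.4 × 10^5 × 1.554 = 29600 m³
Confined: ΔV_c = S × A × Δh = 2.1 × 10^-5 × 3.4 × 10^5 × 1.554 = 11.1 m³
Ratio = ΔV_u / ΔV_c = Sy / S = 0.056 / 2.1 × 10^-5 = 2667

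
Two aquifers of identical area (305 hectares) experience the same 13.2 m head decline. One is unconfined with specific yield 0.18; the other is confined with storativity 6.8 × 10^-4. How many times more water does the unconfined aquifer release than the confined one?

A = 305 hectares = 3.05 × 10^6 m²
Unconfined: ΔV_u = Sy × A × Δh = 0.18 × 3.05 × 10^6 × 13.2 = 7.247 × 10^6 m³
Confined: ΔV_c = S × A × Δh = 6.8 × 10^-4 × 3.05 × 10^6 × 13.2 = 27380 m³
Ratio = ΔV_u / ΔV_c = Sy / S = 0.18 / 6.8 × 10^-4 = 264.7

ΔV_u / ΔV_c ≈ 265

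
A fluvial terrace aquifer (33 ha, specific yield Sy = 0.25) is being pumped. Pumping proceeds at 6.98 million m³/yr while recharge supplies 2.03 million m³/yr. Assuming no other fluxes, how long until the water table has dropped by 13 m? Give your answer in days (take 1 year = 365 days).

t ≈ 79.1 days

A = 33 ha = 3.3 × 10^5 m²
ΔV = Sy × A × Δh = 0.25 × 3.3 × 10^5 × 13 = 1.073 × 10^6 m³
Net withdrawal = 6.98 − 2.03 = 4.95 million m³/yr = 13560 m³/d
t = ΔV / Q = 1.073 × 10^6 m³ / 13560 m³/d = 79.08 d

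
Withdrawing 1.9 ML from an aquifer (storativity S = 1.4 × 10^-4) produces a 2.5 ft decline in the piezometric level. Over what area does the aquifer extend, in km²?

A ≈ 17.8 km²

Δh = 2.5 ft = 0.762 m
ΔV = 1.9 ML = 1900 m³
A = ΔV / (S × Δh) = 1900 / (1.4 × 10^-4 × 0.762) = 1.781 × 10^7 m²
A = 1.781 × 10^7 m² = 17.81 km²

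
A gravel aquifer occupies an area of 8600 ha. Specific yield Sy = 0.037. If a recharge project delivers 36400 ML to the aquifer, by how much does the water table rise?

A = 8600 ha = 8.6 × 10^7 m²
ΔV = 36400 ML = 3.64 × 10^7 m³
Δh = ΔV / (Sy × A) = 3.64 × 10^7 m³ / (0.037 × 8.6 × 10^7 m²) = 11.44 m

Δh ≈ 11.4 m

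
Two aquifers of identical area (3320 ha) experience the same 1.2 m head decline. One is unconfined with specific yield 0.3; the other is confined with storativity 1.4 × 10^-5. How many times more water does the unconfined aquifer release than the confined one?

ΔV_u / ΔV_c ≈ 21400

A = 3320 ha = 3.32 × 10^7 m²
Unconfined: ΔV_u = Sy × A × Δh = 0.3 × 3.32 × 10^7 × 1.2 = 1.195 × 10^7 m³
Confined: ΔV_c = S × A × Δh = 1.4 × 10^-5 × 3.32 × 10^7 × 1.2 = 557.8 m³
Ratio = ΔV_u / ΔV_c = Sy / S = 0.3 / 1.4 × 10^-5 = 21430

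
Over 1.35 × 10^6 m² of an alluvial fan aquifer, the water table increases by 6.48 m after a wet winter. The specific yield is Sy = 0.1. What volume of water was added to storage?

ΔV ≈ 8.75 × 10^5 m³

ΔV = Sy × A × Δh = 0.1 × 1.35 × 10^6 m² × 6.48 m = 8.748 × 10^5 m³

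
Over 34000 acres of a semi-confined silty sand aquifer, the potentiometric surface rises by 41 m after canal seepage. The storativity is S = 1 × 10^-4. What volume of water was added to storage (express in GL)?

ΔV ≈ 0.564 GL

A = 34000 acres = 1.376 × 10^8 m²
ΔV = S × A × Δh = 1 × 10^-4 × 1.376 × 10^8 m² × 41 m = 5.641 × 10^5 m³
ΔV = 5.641 × 10^5 m³ = 0.5641 GL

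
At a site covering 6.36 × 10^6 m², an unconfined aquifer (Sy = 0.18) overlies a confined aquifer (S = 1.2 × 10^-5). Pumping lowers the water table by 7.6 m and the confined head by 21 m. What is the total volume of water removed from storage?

ΔV ≈ 8.7 × 10^6 m³

Unconfined: ΔV_u = Sy × A × Δh_u = 0.18 × 6.36 × 10^6 × 7.6 = 8.7 × 10^6 m³
Confined: ΔV_c = S × A × Δh_c = 1.2 × 10^-5 × 6.36 × 10^6 × 21 = 1603 m³
Total ΔV = 8.7 × 10^6 + 1603 = 8.702 × 10^6 m³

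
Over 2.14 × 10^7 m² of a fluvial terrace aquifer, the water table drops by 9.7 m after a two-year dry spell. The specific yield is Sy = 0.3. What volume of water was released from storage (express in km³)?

ΔV ≈ 0.0623 km³

ΔV = Sy × A × Δh = 0.3 × 2.14 × 10^7 m² × 9.7 m = 6.227 × 10^7 m³
ΔV = 6.227 × 10^7 m³ = 0.06227 km³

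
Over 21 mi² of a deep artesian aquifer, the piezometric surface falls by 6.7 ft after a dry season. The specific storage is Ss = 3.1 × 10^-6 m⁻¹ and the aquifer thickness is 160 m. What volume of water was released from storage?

S = Ss × b = 3.1 × 10^-6 m⁻¹ × 160 m = 4.96 × 10^-4
A = 21 mi² = 5.439 × 10^7 m²
Δh = 6.7 ft = 2.042 m
ΔV = S × A × Δh = 4.96 × 10^-4 × 5.439 × 10^7 m² × 2.042 m = 55090 m³

ΔV ≈ 55100 m³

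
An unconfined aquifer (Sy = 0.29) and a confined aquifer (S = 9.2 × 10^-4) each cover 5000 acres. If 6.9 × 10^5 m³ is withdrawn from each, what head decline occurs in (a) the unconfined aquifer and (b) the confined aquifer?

Δh_u ≈ 0.118 m; Δh_c ≈ 37.1 m

A = 5000 acres = 2.023 × 10^7 m²
Unconfined: Δh_u = ΔV/(Sy·A) = 6.9 × 10^5/(0.29 × 2.023 × 10^7) = 0.1176 m
Confined: Δh_c = ΔV/(S·A) = 6.9 × 10^5/(9.2 × 10^-4 × 2.023 × 10^7) = 37.07 m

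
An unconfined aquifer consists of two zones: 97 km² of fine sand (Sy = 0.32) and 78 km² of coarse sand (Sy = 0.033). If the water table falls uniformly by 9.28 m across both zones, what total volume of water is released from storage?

ΔV ≈ 3.12 × 10^8 m³

A₁ = 97 km² = 9.7 × 10^7 m²; A₂ = 78 km² = 7.8 × 10^7 m²
ΔV₁ = 0.32 × 9.7 × 10^7 × 9.28 = 2.881 × 10^8 m³
ΔV₂ = 0.033 × 7.8 × 10^7 × 9.28 = 2.389 × 10^7 m³
ΔV = ΔV₁ + ΔV₂ = 3.119 × 10^8 m³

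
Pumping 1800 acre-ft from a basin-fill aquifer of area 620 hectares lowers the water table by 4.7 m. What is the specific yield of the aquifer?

Sy ≈ 0.076

A = 620 hectares = 6.2 × 10^6 m²
ΔV = 1800 acre-ft = 2.22 × 10^6 m³
Sy = ΔV / (A × Δh) = 2.22 × 10^6 m³ / (6.2 × 10^6 m² × 4.7 m) = 0.07619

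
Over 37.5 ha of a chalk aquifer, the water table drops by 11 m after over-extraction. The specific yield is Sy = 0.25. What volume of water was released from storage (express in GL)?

ΔV ≈ 1.03 GL

A = 37.5 ha = 3.75 × 10^5 m²
ΔV = Sy × A × Δh = 0.25 × 3.75 × 10^5 m² × 11 m = 1.031 × 10^6 m³
ΔV = 1.031 × 10^6 m³ = 1.031 GL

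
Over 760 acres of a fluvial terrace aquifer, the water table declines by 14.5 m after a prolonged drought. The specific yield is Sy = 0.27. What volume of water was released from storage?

ΔV ≈ 1.2 × 10^7 m³

A = 760 acres = 3.076 × 10^6 m²
ΔV = Sy × A × Δh = 0.27 × 3.076 × 10^6 m² × 14.5 m = 1.204 × 10^7 m³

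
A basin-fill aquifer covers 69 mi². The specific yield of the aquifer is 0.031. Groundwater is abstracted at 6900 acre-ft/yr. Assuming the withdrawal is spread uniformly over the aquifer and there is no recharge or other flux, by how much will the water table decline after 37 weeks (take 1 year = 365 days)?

Δh ≈ 1.09 m

A = 69 mi² = 1.787 × 10^8 m²
Q = 6900 acre-ft/yr = 23320 m³/d
t = 37 weeks = 259 d
ΔV = Q × t = 23320 m³/d × 259 d = 6.039 × 10^6 m³
Δh = ΔV / (Sy × A) = 6.039 × 10^6 / (0.031 × 1.787 × 10^8) = 1.09 m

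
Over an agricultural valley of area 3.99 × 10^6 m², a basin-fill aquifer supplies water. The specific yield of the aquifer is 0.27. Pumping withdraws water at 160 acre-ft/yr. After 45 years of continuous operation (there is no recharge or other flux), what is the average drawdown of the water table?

Q = 160 acre-ft/yr = 540.7 m³/d
t = 45 years = 16420 d
ΔV = Q × t = 540.7 m³/d × 16420 d = 8.881 × 10^6 m³
Δh = ΔV / (Sy × A) = 8.881 × 10^6 / (0.27 × 3.99 × 10^6) = 8.244 m

Δh ≈ 8.24 m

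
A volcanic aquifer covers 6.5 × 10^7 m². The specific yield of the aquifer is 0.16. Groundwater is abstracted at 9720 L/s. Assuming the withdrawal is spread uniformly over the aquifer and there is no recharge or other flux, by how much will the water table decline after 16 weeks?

Q = 9720 L/s = 8.398 × 10^5 m³/d
t = 16 weeks = 112 d
ΔV = Q × t = 8.398 × 10^5 m³/d × 112 d = 9.406 × 10^7 m³
Δh = ΔV / (Sy × A) = 9.406 × 10^7 / (0.16 × 6.5 × 10^7) = 9.044 m

Δh ≈ 9.04 m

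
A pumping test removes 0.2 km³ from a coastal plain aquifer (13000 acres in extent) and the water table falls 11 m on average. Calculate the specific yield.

Sy ≈ 0.35

A = 13000 acres = 5.261 × 10^7 m²
ΔV = 0.2 km³ = 2 × 10^8 m³
Sy = ΔV / (A × Δh) = 2 × 10^8 m³ / (5.261 × 10^7 m² × 11 m) = 0.3456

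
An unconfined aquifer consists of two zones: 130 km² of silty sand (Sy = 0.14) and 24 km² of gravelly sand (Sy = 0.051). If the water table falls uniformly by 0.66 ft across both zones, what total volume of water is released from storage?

A₁ = 130 km² = 1.3 × 10^8 m²; A₂ = 24 km² = 2.4 × 10^7 m²
Δh = 0.66 ft = 0.2012 m
ΔV₁ = 0.14 × 1.3 × 10^8 × 0.2012 = 3.661 × 10^6 m³
ΔV₂ = 0.051 × 2.4 × 10^7 × 0.2012 = 2.462 × 10^5 m³
ΔV = ΔV₁ + ΔV₂ = 3.907 × 10^6 m³

ΔV ≈ 3.91 × 10^6 m³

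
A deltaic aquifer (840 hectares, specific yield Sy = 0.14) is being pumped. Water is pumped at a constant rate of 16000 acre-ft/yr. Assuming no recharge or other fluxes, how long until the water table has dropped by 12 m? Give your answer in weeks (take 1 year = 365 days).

t ≈ 37.3 weeks

A = 840 hectares = 8.4 × 10^6 m²
ΔV = Sy × A × Δh = 0.14 × 8.4 × 10^6 × 12 = 1.411 × 10^7 m³
Q = 16000 acre-ft/yr = 54070 m³/d
t = ΔV / Q = 1.411 × 10^7 m³ / 54070 m³/d = 261 d
t = 261 d ≈ 37.28 weeks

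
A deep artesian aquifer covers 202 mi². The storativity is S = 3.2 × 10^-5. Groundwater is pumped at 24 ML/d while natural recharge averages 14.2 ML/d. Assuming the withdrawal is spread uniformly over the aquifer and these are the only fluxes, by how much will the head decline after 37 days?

A = 202 mi² = 5.232 × 10^8 m²
Net abstraction = 24 − 14.2 = 9.8 ML/d
Q_net = 9.8 ML/d = 9800 m³/d
ΔV = Q × t = 9800 m³/d × 37 d = 3.626 × 10^5 m³
Δh = ΔV / (S × A) = 3.626 × 10^5 / (3.2 × 10^-5 × 5.232 × 10^8) = 21.66 m

Δh ≈ 21.7 m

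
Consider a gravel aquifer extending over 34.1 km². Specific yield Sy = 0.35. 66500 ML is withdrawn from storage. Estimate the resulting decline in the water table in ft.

Δh ≈ 18.3 ft

A = 34.1 km² = 3.41 × 10^7 m²
ΔV = 66500 ML = 6.65 × 10^7 m³
Δh = ΔV / (Sy × A) = 6.65 × 10^7 m³ / (0.35 × 3.41 × 10^7 m²) = 5.572 m
Δh = 5.572 m = 18.28 ft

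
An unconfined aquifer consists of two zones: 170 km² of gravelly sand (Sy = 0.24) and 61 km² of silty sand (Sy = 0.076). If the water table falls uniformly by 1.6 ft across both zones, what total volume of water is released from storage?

ΔV ≈ 2.22 × 10^7 m³

A₁ = 170 km² = 1.7 × 10^8 m²; A₂ = 61 km² = 6.1 × 10^7 m²
Δh = 1.6 ft = 0.4877 m
ΔV₁ = 0.24 × 1.7 × 10^8 × 0.4877 = 1.99 × 10^7 m³
ΔV₂ = 0.076 × 6.1 × 10^7 × 0.4877 = 2.261 × 10^6 m³
ΔV = ΔV₁ + ΔV₂ = 2.216 × 10^7 m³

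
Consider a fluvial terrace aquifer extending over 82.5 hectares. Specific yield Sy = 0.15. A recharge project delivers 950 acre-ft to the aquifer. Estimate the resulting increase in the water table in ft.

Δh ≈ 31.1 ft

A = 82.5 hectares = 8.25 × 10^5 m²
ΔV = 950 acre-ft = 1.172 × 10^6 m³
Δh = ΔV / (Sy × A) = 1.172 × 10^6 m³ / (0.15 × 8.25 × 10^5 m²) = 9.469 m
Δh = 9.469 m = 31.07 ft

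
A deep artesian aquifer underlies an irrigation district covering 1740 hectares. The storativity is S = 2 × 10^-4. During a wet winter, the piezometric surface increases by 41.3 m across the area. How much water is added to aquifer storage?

ΔV ≈ 1.44 × 10^5 m³

A = 1740 hectares = 1.74 × 10^7 m²
ΔV = S × A × Δh = 2 × 10^-4 × 1.74 × 10^7 m² × 41.3 m = 1.437 × 10^5 m³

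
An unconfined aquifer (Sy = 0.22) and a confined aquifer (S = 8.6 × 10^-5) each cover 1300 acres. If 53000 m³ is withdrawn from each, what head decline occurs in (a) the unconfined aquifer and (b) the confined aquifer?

Δh_u ≈ 0.0458 m; Δh_c ≈ 117 m

A = 1300 acres = 5.261 × 10^6 m²
Unconfined: Δh_u = ΔV/(Sy·A) = 53000/(0.22 × 5.261 × 10^6) = 0.04579 m
Confined: Δh_c = ΔV/(S·A) = 53000/(8.6 × 10^-5 × 5.261 × 10^6) = 117.1 m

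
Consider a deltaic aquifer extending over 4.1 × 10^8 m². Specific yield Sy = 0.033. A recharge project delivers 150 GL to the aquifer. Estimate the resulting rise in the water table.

ΔV = 150 GL = 1.5 × 10^8 m³
Δh = ΔV / (Sy × A) = 1.5 × 10^8 m³ / (0.033 × 4.1 × 10^8 m²) = 11.09 m

Δh ≈ 11.1 m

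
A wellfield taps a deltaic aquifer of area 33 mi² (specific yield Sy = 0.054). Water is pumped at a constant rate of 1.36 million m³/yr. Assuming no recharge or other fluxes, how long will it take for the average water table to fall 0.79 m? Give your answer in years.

A = 33 mi² = 8.547 × 10^7 m²
ΔV = Sy × A × Δh = 0.054 × 8.547 × 10^7 × 0.79 = 3.646 × 10^6 m³
Q = 1.36 million m³/yr = 3726 m³/d
t = ΔV / Q = 3.646 × 10^6 m³ / 3726 m³/d = 978.6 d
t = 978.6 d ≈ 2.681 years

t ≈ 2.68 years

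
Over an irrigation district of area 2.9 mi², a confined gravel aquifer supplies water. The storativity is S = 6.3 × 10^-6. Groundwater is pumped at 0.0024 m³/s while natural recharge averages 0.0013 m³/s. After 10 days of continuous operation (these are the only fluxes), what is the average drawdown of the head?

Δh ≈ 20.1 m

A = 2.9 mi² = 7.511 × 10^6 m²
Net abstraction = 0.0024 − 0.0013 = 0.0011 m³/s
Q_net = 0.0011 m³/s = 95.04 m³/d
ΔV = Q × t = 95.04 m³/d × 10 d = 950.4 m³
Δh = ΔV / (S × A) = 950.4 / (6.3 × 10^-6 × 7.511 × 10^6) = 20.08 m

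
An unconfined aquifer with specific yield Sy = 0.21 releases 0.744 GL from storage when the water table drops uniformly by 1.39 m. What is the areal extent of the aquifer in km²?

A ≈ 2.55 km²

ΔV = 0.744 GL = 7.44 × 10^5 m³
A = ΔV / (Sy × Δh) = 7.44 × 10^5 / (0.21 × 1.39) = 2.549 × 10^6 m²
A = 2.549 × 10^6 m² = 2.549 km²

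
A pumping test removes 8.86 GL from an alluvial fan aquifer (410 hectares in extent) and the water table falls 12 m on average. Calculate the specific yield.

Sy ≈ 0.18

A = 410 hectares = 4.1 × 10^6 m²
ΔV = 8.86 GL = 8.86 × 10^6 m³
Sy = ΔV / (A × Δh) = 8.86 × 10^6 m³ / (4.1 × 10^6 m² × 12 m) = 0.1801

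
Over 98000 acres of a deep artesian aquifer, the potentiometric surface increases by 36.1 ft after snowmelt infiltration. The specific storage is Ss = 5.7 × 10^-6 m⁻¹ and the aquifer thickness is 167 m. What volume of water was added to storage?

S = Ss × b = 5.7 × 10^-6 m⁻¹ × 167 m = 9.519 × 10^-4
A = 98000 acres = 3.966 × 10^8 m²
Δh = 36.1 ft = 11 m
ΔV = S × A × Δh = 9.519 × 10^-4 × 3.966 × 10^8 m² × 11 m = 4.154 × 10^6 m³

ΔV ≈ 4.15 × 10^6 m³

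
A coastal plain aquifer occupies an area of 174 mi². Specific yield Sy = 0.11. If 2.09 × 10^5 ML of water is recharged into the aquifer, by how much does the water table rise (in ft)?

A = 174 mi² = 4.507 × 10^8 m²
ΔV = 2.09 × 10^5 ML = 2.09 × 10^8 m³
Δh = ΔV / (Sy × A) = 2.09 × 10^8 m³ / (0.11 × 4.507 × 10^8 m²) = 4.216 m
Δh = 4.216 m = 13.83 ft

Δh ≈ 13.8 ft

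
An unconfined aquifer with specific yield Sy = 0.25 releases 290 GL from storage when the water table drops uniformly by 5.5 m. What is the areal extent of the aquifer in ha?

ΔV = 290 GL = 2.9 × 10^8 m³
A = ΔV / (Sy × Δh) = 2.9 × 10^8 / (0.25 × 5.5) = 2.109 × 10^8 m²
A = 2.109 × 10^8 m² = 21090 ha

A ≈ 21100 ha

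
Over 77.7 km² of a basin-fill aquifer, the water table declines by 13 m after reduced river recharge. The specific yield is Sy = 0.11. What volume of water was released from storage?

ΔV ≈ 1.11 × 10^8 m³

A = 77.7 km² = 7.77 × 10^7 m²
ΔV = Sy × A × Δh = 0.11 × 7.77 × 10^7 m² × 13 m = 1.111 × 10^8 m³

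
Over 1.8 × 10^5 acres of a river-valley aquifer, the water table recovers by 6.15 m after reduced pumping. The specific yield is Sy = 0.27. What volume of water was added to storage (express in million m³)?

ΔV ≈ 1210 million m³

A = 1.8 × 10^5 acres = 7.284 × 10^8 m²
ΔV = Sy × A × Δh = 0.27 × 7.284 × 10^8 m² × 6.15 m = 1.21 × 10^9 m³
ΔV = 1.21 × 10^9 m³ = 1210 million m³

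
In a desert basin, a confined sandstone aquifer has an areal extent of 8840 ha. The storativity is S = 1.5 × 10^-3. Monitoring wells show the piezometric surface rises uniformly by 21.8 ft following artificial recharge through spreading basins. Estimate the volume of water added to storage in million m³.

ΔV ≈ 0.881 million m³

A = 8840 ha = 8.84 × 10^7 m²
Δh = 21.8 ft = 6.645 m
ΔV = S × A × Δh = 0.0015 × 8.84 × 10^7 m² × 6.645 m = 8.811 × 10^5 m³
ΔV = 8.811 × 10^5 m³ = 0.8811 million m³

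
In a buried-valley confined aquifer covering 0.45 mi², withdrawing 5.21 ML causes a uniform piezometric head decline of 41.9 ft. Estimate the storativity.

S ≈ 3.5 × 10^-4

A = 0.45 mi² = 1.165 × 10^6 m²
Δh = 41.9 ft = 12.77 m
ΔV = 5.21 ML = 5210 m³
S = ΔV / (A × Δh) = 5210 m³ / (1.165 × 10^6 m² × 12.77 m) = 3.5 × 10^-4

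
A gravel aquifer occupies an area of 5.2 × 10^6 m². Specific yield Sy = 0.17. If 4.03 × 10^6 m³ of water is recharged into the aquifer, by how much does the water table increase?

Δh ≈ 4.56 m

Δh = ΔV / (Sy × A) = 4.03 × 10^6 m³ / (0.17 × 5.2 × 10^6 m²) = 4.559 m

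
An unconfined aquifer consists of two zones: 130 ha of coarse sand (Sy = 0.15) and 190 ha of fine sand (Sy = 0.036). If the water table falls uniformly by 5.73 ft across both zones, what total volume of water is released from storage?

A₁ = 130 ha = 1.3 × 10^6 m²; A₂ = 190 ha = 1.9 × 10^6 m²
Δh = 5.73 ft = 1.747 m
ΔV₁ = 0.15 × 1.3 × 10^6 × 1.747 = 3.406 × 10^5 m³
ΔV₂ = 0.036 × 1.9 × 10^6 × 1.747 = 1.195 × 10^5 m³
ΔV = ΔV₁ + ΔV₂ = 4.6 × 10^5 m³

ΔV ≈ 4.6 × 10^5 m³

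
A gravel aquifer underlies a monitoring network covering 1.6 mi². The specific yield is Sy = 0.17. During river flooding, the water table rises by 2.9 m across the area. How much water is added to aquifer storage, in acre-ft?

A = 1.6 mi² = 4.144 × 10^6 m²
ΔV = Sy × A × Δh = 0.17 × 4.144 × 10^6 m² × 2.9 m = 2.043 × 10^6 m³
ΔV = 2.043 × 10^6 m³ = 1656 acre-ft

ΔV ≈ 1660 acre-ft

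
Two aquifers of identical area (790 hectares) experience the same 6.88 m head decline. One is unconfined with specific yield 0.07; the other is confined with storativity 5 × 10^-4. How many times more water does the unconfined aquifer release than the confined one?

A = 790 hectares = 7.9 × 10^6 m²
Unconfined: ΔV_u = Sy × A × Δh = 0.07 × 7.9 × 10^6 × 6.88 = 3.805 × 10^6 m³
Confined: ΔV_c = S × A × Δh = 5 × 10^-4 × 7.9 × 10^6 × 6.88 = 27180 m³
Ratio = ΔV_u / ΔV_c = Sy / S = 0.07 / 5 × 10^-4 = 140

ΔV_u / ΔV_c ≈ 140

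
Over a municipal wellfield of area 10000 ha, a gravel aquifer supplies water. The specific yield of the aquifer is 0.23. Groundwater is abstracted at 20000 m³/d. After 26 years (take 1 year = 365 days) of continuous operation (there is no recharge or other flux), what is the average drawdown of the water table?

Δh ≈ 8.25 m

A = 10000 ha = 1 × 10^8 m²
t = 26 years = 9490 d
ΔV = Q × t = 20000 m³/d × 9490 d = 1.898 × 10^8 m³
Δh = ΔV / (Sy × A) = 1.898 × 10^8 / (0.23 × 1 × 10^8) = 8.252 m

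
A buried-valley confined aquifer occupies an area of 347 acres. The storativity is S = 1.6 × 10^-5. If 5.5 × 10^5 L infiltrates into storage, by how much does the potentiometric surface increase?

A = 347 acres = 1.404 × 10^6 m²
ΔV = 5.5 × 10^5 L = 550 m³
Δh = ΔV / (S × A) = 550 m³ / (1.6 × 10^-5 × 1.404 × 10^6 m²) = 24.48 m

Δh ≈ 24.5 m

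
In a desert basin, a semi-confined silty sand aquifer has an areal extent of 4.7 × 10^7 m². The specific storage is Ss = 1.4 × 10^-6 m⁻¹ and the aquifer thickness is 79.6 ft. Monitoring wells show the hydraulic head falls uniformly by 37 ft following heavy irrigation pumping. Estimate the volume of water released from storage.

b = 79.6 ft = 24.26 m
S = Ss × b = 1.4 × 10^-6 m⁻¹ × 24.26 m = 3.397 × 10^-5
Δh = 37 ft = 11.28 m
ΔV = S × A × Δh = 3.397 × 10^-5 × 4.7 × 10^7 m² × 11.28 m = 18000 m³

ΔV ≈ 18000 m³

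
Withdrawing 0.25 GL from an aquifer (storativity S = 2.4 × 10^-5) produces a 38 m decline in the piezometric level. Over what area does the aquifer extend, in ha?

A ≈ 27400 ha

ΔV = 0.25 GL = 2.5 × 10^5 m³
A = ΔV / (S × Δh) = 2.5 × 10^5 / (2.4 × 10^-5 × 38) = 2.741 × 10^8 m²
A = 2.741 × 10^8 m² = 27410 ha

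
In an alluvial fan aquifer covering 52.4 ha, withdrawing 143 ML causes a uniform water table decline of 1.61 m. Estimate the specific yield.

A = 52.4 ha = 5.24 × 10^5 m²
ΔV = 143 ML = 1.43 × 10^5 m³
Sy = ΔV / (A × Δh) = 1.43 × 10^5 m³ / (5.24 × 10^5 m² × 1.61 m) = 0.1695

Sy ≈ 0.17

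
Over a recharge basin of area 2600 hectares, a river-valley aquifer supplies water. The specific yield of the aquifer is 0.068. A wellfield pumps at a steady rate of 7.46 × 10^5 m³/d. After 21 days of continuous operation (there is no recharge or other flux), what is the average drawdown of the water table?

A = 2600 hectares = 2.6 × 10^7 m²
ΔV = Q × t = 7.46 × 10^5 m³/d × 21 d = 1.567 × 10^7 m³
Δh = ΔV / (Sy × A) = 1.567 × 10^7 / (0.068 × 2.6 × 10^7) = 8.861 m

Δh ≈ 8.86 m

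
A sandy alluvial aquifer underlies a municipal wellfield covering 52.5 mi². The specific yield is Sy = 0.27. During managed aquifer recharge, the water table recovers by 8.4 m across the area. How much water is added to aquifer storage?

ΔV ≈ 3.08 × 10^8 m³

A = 52.5 mi² = 1.36 × 10^8 m²
ΔV = Sy × A × Δh = 0.27 × 1.36 × 10^8 m² × 8.4 m = 3.084 × 10^8 m³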